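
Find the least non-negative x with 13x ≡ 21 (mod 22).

13⁻¹ ≡ 17 (mod 22) because 13·17 = 221 = 10·22 + 1.
Multiplying both sides by 17: x ≡ 17·21 = 357 ≡ 5 (mod 22).

5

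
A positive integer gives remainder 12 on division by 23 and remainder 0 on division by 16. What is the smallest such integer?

x ≡ 0 (mod 16) gives x ∈ {0, 16, 32, 48, 64, 80, 96, 112, …}.
The first of these with x mod 23 = 12 is 288.

288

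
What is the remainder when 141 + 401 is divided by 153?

83

401 − 2·153 = 95, so 401 ≡ 95 (mod 153).
(141 + 95) mod 153 = 83.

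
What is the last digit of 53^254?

Last digits of 3^n: 3, 9, 7, 1 (period 4).
254 mod 4 = 2, so the last digit matches 3^2 = 9.

9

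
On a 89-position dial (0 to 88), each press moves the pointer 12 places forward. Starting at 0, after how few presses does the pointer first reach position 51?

71

12⁻¹ ≡ 52 (mod 89) because 12·52 = 624 = 7·89 + 1.
Multiplying both sides by 52: x ≡ 52·51 = 2652 ≡ 71 (mod 89).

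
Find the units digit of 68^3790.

4

Powers of 8 mod 10 repeat with period 4: 8, 4, 2, 6.
3790 mod 4 = 2, so the last digit matches 8^2 = 4.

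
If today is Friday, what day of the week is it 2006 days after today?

Tuesday

Dividing 2006 by 7 gives quotient 286 and remainder 4.
Friday + 4 days → Tuesday.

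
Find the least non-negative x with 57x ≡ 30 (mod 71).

8

The inverse of 57 mod 71 is 5 (since 57·5 = 285 ≡ 1).
Multiplying both sides by 5: x ≡ 5·30 = 150 ≡ 8 (mod 71).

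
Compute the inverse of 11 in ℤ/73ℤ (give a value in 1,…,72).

73 = 6·11 + 7
11 = 1·7 + 4
7 = 1·4 + 3
4 = 1·3 + 1
3 = 3·1 + 0
Back-substituting gives 11·20 ≡ 1 (mod 73).

20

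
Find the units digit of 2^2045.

2

The units digit of 2^n cycles with period 4: 2, 4, 8, 6, …
2045 mod 4 = 1, so the last digit matches 2^1 = 2.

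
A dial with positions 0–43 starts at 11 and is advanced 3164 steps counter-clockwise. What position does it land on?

Dividing 3164 by 44 gives quotient 71 and remainder 40.
(11 − 40) mod 44 = 15.

15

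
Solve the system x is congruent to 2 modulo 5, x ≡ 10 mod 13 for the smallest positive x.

62

x ≡ 2 (mod 5) gives x ∈ {2, 7, 12, 17, 22, 27, 32, 37, …}.
The first of these with x mod 13 = 10 is 62.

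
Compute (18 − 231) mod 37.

231 − 6·37 = 9, so 231 ≡ 9 (mod 37).
(18 − 9) mod 37 = 9.

9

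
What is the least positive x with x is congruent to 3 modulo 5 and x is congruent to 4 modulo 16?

68

Since 16·1 ≡ 1 (mod 5), take x = 4 + 16·((3−4)·1 mod 5) = 4 + 16·4 = 68.
Check: 68 mod 5 = 3, 68 mod 16 = 4.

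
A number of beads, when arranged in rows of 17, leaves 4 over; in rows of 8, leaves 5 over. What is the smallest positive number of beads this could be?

21

x ≡ 5 (mod 8) gives x ∈ {5, 13, 21}.
The first of these with x mod 17 = 4 is 21.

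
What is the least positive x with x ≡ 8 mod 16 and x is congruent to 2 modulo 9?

56

Since 9·9 ≡ 1 (mod 16), take x = 2 + 9·((8−2)·9 mod 16) = 2 + 9·6 = 56.
Check: 56 mod 16 = 8, 56 mod 9 = 2.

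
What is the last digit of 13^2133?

3

The units digit of 13^n cycles with period 4: 3, 9, 7, 1, …
2133 mod 4 = 1, so the last digit matches 3^1 = 3.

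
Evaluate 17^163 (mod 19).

By repeated squaring mod 19: 17^1≡17, 17^2≡4, 17^4≡16, 17^8≡9, 17^16≡5, 17^32≡6, 17^64≡17, 17^128≡4.
Since 163 = 1 + 2 + 32 + 128 in binary, 17^163 ≡ 17·4·6·4 ≡ 17 (mod 19).

17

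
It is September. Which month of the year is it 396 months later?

Dividing 396 by 12 gives quotient 33 and remainder 0.
September + 0 months → September.

September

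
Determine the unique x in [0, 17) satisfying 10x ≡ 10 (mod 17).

The inverse of 10 mod 17 is 12 (since 10·12 = 120 ≡ 1).
So x ≡ 12·10 = 120 ≡ 1 (mod 17).
Check: 10·1 = 10 = 0·17 + 10.

1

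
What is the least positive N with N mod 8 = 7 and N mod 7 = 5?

47

x ≡ 5 (mod 7) gives x ∈ {5, 12, 19, 26, 33, 40, 47}.
The first of these with x mod 8 = 7 is 47.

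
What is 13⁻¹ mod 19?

3

19 = 1·13 + 6
13 = 2·6 + 1
6 = 6·1 + 0
Back-substituting gives 13·3 ≡ 1 (mod 19).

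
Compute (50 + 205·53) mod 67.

61

205·53 = 10865.
Dividing 10865 by 67 gives quotient 162 and remainder 11.
(50 + 11) mod 67 = 61.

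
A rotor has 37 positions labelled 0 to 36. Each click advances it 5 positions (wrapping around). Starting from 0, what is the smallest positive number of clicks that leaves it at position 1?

15

37 = 7·5 + 2
5 = 2·2 + 1
2 = 2·1 + 0
Back-substituting gives 5·15 ≡ 1 (mod 37).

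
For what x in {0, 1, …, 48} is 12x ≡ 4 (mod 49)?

33

12⁻¹ ≡ 45 (mod 49) because 12·45 = 540 = 11·49 + 1.
So x ≡ 45·4 = 180 ≡ 33 (mod 49).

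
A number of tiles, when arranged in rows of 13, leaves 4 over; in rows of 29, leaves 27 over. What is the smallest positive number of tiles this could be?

56

Since 29·9 ≡ 1 (mod 13), take x = 27 + 29·((4−27)·9 mod 13) = 27 + 29·1 = 56.
Check: 56 mod 13 = 4, 56 mod 29 = 27.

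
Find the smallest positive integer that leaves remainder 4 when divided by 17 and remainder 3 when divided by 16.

x ≡ 3 (mod 16) gives x ∈ {3, 19, 35, 51, 67, 83, 99, 115, …}.
The first of these with x mod 17 = 4 is 259.

259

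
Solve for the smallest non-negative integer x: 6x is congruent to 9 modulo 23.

13

6⁻¹ ≡ 4 (mod 23) because 6·4 = 24 = 1·23 + 1.
So x ≡ 4·9 = 36 ≡ 13 (mod 23).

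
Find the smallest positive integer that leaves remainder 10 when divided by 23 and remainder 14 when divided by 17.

286

x ≡ 14 (mod 17) gives x ∈ {14, 31, 48, 65, 82, 99, 116, 133, …}.
The first of these with x mod 23 = 10 is 286.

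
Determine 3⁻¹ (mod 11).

11 = 3·3 + 2
3 = 1·2 + 1
2 = 2·1 + 0
Back-substituting gives 3·4 ≡ 1 (mod 11).

4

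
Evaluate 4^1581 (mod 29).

22

Square-and-reduce mod 29: 4^1≡4, 4^2≡16, 4^4≡24, 4^8≡25, 4^16≡16, 4^32≡24, 4^64≡25, 4^128≡16, 4^256≡24, 4^512≡25, 4^1024≡16.
Since 1581 = 1 + 4 + 8 + 32 + 512 + 1024 in binary, 4^1581 ≡ 4·24·25·24·25·16 ≡ 22 (mod 29).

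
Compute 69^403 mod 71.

59

Successive squares of 69 mod 71: 69^1≡69, 69^2≡4, 69^4≡16, 69^8≡43, 69^16≡3, 69^32≡9, 69^64≡10, 69^128≡29, 69^256≡60.
403 = 1 + 2 + 16 + 128 + 256, so 69^403 ≡ 69·4·3·29·60 ≡ 59 (mod 71).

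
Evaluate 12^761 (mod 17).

5

By repeated squaring mod 17: 12^1≡12, 12^2≡8, 12^4≡13, 12^8≡16, 12^16≡1, 12^32≡1, 12^64≡1, 12^128≡1, 12^256≡1, 12^512≡1.
761 = 1 + 8 + 16 + 32 + 64 + 128 + 512, so 12^761 ≡ 12·16·1·1·1·1·1 ≡ 5 (mod 17).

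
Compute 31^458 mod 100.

Square-and-reduce mod 100: 31^1≡31, 31^2≡61, 31^4≡21, 31^8≡41, 31^16≡81, 31^32≡61, 31^64≡21, 31^128≡41, 31^256≡81.
458 = 2 + 8 + 64 + 128 + 256, so 31^458 ≡ 61·41·21·41·81 ≡ 41 (mod 100).

41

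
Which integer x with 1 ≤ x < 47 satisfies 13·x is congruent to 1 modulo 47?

29

47 = 3·13 + 8
13 = 1·8 + 5
8 = 1·5 + 3
5 = 1·3 + 2
3 = 1·2 + 1
2 = 2·1 + 0
Back-substituting gives 13·29 ≡ 1 (mod 47).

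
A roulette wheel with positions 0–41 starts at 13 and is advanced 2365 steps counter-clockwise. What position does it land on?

2365 mod 42 = 13 (since 56·42 = 2352).
(13 − 13) mod 42 = 0.

0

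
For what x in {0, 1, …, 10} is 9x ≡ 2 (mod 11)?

10

The inverse of 9 mod 11 is 5 (since 9·5 = 45 ≡ 1).
So x ≡ 5·2 = 10 ≡ 10 (mod 11).
Check: 9·10 = 90 = 8·11 + 2.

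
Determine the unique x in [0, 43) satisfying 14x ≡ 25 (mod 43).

11

The inverse of 14 mod 43 is 40 (since 14·40 = 560 ≡ 1).
Multiplying both sides by 40: x ≡ 40·25 = 1000 ≡ 11 (mod 43).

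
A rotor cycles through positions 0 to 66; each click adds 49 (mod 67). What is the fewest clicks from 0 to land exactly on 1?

26

67 = 1·49 + 18
49 = 2·18 + 13
18 = 1·13 + 5
13 = 2·5 + 3
5 = 1·3 + 2
3 = 1·2 + 1
2 = 2·1 + 0
Back-substituting gives 49·26 ≡ 1 (mod 67).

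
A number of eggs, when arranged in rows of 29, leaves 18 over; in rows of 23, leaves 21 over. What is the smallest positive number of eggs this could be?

Since 23·24 ≡ 1 (mod 29), take x = 21 + 23·((18−21)·24 mod 29) = 21 + 23·15 = 366.
Check: 366 mod 29 = 18, 366 mod 23 = 21.

366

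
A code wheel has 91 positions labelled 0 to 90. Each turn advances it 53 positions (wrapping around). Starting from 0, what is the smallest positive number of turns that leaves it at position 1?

91 = 1·53 + 38
53 = 1·38 + 15
38 = 2·15 + 8
15 = 1·8 + 7
8 = 1·7 + 1
7 = 7·1 + 0
Back-substituting gives 53·79 ≡ 1 (mod 91).

79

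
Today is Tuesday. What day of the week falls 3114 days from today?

3114 mod 7 = 6 (since 444·7 = 3108).
Tuesday + 6 days → Monday.

Monday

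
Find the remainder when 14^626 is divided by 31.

By repeated squaring mod 31: 14^1≡14, 14^2≡10, 14^4≡7, 14^8≡18, 14^16≡14, 14^32≡10, 14^64≡7, 14^128≡18, 14^256≡14, 14^512≡10.
Since 626 = 2 + 16 + 32 + 64 + 512 in binary, 14^626 ≡ 10·14·10·7·10 ≡ 9 (mod 31).

9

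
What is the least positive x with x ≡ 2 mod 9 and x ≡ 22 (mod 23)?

x ≡ 2 (mod 9) gives x ∈ {2, 11, 20, 29, 38, 47, 56, 65, …}.
The first of these with x mod 23 = 22 is 137.

137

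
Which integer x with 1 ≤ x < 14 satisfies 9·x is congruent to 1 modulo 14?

11

14 = 1·9 + 5
9 = 1·5 + 4
5 = 1·4 + 1
4 = 4·1 + 0
Back-substituting gives 9·11 ≡ 1 (mod 14).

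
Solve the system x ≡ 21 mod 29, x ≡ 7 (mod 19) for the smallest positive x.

x ≡ 7 (mod 19) gives x ∈ {7, 26, 45, 64, 83, 102, 121, 140, …}.
The first of these with x mod 29 = 21 is 311.

311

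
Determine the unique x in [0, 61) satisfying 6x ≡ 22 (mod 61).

The inverse of 6 mod 61 is 51 (since 6·51 = 306 ≡ 1).
Multiplying both sides by 51: x ≡ 51·22 = 1122 ≡ 24 (mod 61).

24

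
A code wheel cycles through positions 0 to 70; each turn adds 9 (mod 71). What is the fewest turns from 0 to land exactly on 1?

8

71 = 7·9 + 8
9 = 1·8 + 1
8 = 8·1 + 0
Back-substituting gives 9·8 ≡ 1 (mod 71).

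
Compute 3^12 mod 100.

Square-and-reduce mod 100: 3^1≡3, 3^2≡9, 3^4≡81, 3^8≡61.
12 = 4 + 8, so 3^12 ≡ 81·61 ≡ 41 (mod 100).

41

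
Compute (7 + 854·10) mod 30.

27

854·10 = 8540.
8540 − 284·30 = 20, so 8540 ≡ 20 (mod 30).
(7 + 20) mod 30 = 27.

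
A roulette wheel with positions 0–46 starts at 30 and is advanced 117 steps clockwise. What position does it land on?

117 − 2·47 = 23, so 117 ≡ 23 (mod 47).
(30 + 23) mod 47 = 6.

6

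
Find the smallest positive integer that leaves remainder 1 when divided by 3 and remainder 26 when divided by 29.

55

x ≡ 1 (mod 3) gives x ∈ {1, 4, 7, 10, 13, 16, 19, 22, …}.
The first of these with x mod 29 = 26 is 55.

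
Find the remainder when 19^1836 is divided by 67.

9

Square-and-reduce mod 67: 19^1≡19, 19^2≡26, 19^4≡6, 19^8≡36, 19^16≡23, 19^32≡60, 19^64≡49, 19^128≡56, 19^256≡54, 19^512≡35, 19^1024≡19.
1836 = 4 + 8 + 32 + 256 + 512 + 1024, so 19^1836 ≡ 6·36·60·54·35·19 ≡ 9 (mod 67).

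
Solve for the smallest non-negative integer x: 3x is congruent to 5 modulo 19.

8

The inverse of 3 mod 19 is 13 (since 3·13 = 39 ≡ 1).
So x ≡ 13·5 = 65 ≡ 8 (mod 19).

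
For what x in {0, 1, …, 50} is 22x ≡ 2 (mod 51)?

22⁻¹ ≡ 7 (mod 51) because 22·7 = 154 = 3·51 + 1.
So x ≡ 7·2 = 14 ≡ 14 (mod 51).
Check: 22·14 = 308 = 6·51 + 2.

14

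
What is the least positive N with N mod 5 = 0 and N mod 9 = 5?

5

x ≡ 0 (mod 5) gives x ∈ {0, 5}.
The first of these with x mod 9 = 5 is 5.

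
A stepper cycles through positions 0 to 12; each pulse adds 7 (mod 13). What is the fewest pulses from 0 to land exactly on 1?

2

7·2 = 14 = 1·13 + 1, so 7⁻¹ ≡ 2 (mod 13).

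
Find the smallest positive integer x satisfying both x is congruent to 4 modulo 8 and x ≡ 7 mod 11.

x ≡ 4 (mod 8) gives x ∈ {4, 12, 20, 28, 36, 44, 52, 60, …}.
The first of these with x mod 11 = 7 is 84.

84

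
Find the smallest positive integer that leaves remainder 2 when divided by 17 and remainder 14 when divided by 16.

206

x ≡ 14 (mod 16) gives x ∈ {14, 30, 46, 62, 78, 94, 110, 126, …}.
The first of these with x mod 17 = 2 is 206.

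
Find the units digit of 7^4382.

Powers of 7 mod 10 repeat with period 4: 7, 9, 3, 1.
4382 mod 4 = 2, so the last digit matches 7^2 = 9.

9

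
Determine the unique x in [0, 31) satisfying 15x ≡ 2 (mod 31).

15⁻¹ ≡ 29 (mod 31) because 15·29 = 435 = 14·31 + 1.
Multiplying both sides by 29: x ≡ 29·2 = 58 ≡ 27 (mod 31).
Check: 15·27 = 405 = 13·31 + 2.

27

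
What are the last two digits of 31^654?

Square-and-reduce mod 100: 31^1≡31, 31^2≡61, 31^4≡21, 31^8≡41, 31^16≡81, 31^32≡61, 31^64≡21, 31^128≡41, 31^256≡81, 31^512≡61.
Since 654 = 2 + 4 + 8 + 128 + 512 in binary, 31^654 ≡ 61·21·41·41·61 ≡ 21 (mod 100).

21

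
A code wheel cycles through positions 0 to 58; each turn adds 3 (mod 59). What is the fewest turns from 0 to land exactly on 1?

59 = 19·3 + 2
3 = 1·2 + 1
2 = 2·1 + 0
Back-substituting gives 3·20 ≡ 1 (mod 59).

20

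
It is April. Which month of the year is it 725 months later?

Dividing 725 by 12 gives quotient 60 and remainder 5.
April + 5 months → September.

September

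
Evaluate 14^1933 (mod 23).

By repeated squaring mod 23: 14^1≡14, 14^2≡12, 14^4≡6, 14^8≡13, 14^16≡8, 14^32≡18, 14^64≡2, 14^128≡4, 14^256≡16, 14^512≡3, 14^1024≡9.
1933 = 1 + 4 + 8 + 128 + 256 + 512 + 1024, so 14^1933 ≡ 14·6·13·4·16·3·9 ≡ 10 (mod 23).

10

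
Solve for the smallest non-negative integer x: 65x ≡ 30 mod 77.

36

The inverse of 65 mod 77 is 32 (since 65·32 = 2080 ≡ 1).
So x ≡ 32·30 = 960 ≡ 36 (mod 77).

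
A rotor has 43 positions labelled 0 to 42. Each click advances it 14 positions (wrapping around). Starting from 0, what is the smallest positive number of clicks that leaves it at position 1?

43 = 3·14 + 1
14 = 14·1 + 0
Back-substituting gives 14·40 ≡ 1 (mod 43).

40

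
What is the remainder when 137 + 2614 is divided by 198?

2614 = 13·198 + 40, so 2614 mod 198 = 40.
(137 + 40) mod 198 = 177.

177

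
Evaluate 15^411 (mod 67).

40

Successive squares of 15 mod 67: 15^1≡15, 15^2≡24, 15^4≡40, 15^8≡59, 15^16≡64, 15^32≡9, 15^64≡14, 15^128≡62, 15^256≡25.
Since 411 = 1 + 2 + 8 + 16 + 128 + 256 in binary, 15^411 ≡ 15·24·59·64·62·25 ≡ 40 (mod 67).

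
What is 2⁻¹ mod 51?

2·26 = 52 = 1·51 + 1, so 2⁻¹ ≡ 26 (mod 51).

26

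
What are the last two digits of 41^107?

Successive squares of 41 mod 100: 41^1≡41, 41^2≡81, 41^4≡61, 41^8≡21, 41^16≡41, 41^32≡81, 41^64≡61.
Since 107 = 1 + 2 + 8 + 32 + 64 in binary, 41^107 ≡ 41·81·21·81·61 ≡ 81 (mod 100).

81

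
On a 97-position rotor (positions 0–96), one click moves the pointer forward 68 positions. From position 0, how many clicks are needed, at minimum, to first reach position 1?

97 = 1·68 + 29
68 = 2·29 + 10
29 = 2·10 + 9
10 = 1·9 + 1
9 = 9·1 + 0
Back-substituting gives 68·10 ≡ 1 (mod 97).

10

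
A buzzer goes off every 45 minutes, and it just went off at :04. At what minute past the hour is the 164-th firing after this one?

164·45 = 7380.
7380 − 123·60 = 0, so 7380 ≡ 0 (mod 60).
(4 + 0) mod 60 = 4.

4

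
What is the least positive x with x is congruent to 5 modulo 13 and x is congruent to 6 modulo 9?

Since 9·3 ≡ 1 (mod 13), take x = 6 + 9·((5−6)·3 mod 13) = 6 + 9·10 = 96.
Check: 96 mod 13 = 5, 96 mod 9 = 6.

96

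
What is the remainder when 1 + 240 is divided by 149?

92

Dividing 240 by 149 gives quotient 1 and remainder 91.
(1 + 91) mod 149 = 92.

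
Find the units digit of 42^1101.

2

The units digit of 42^n cycles with period 4: 2, 4, 8, 6, …
1101 mod 4 = 1, so the last digit matches 2^1 = 2.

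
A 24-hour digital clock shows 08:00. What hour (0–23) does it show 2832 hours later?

2832 − 118·24 = 0, so 2832 ≡ 0 (mod 24).
(8 + 0) mod 24 = 8.

8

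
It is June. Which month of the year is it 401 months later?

401 − 33·12 = 5, so 401 ≡ 5 (mod 12).
June + 5 months → November.

November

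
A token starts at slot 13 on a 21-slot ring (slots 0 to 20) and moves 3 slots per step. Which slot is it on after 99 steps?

99·3 = 297.
Dividing 297 by 21 gives quotient 14 and remainder 3.
(13 + 3) mod 21 = 16.

16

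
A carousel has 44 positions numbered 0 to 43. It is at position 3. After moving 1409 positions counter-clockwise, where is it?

1409 mod 44 = 1 (since 32·44 = 1408).
(3 − 1) mod 44 = 2.

2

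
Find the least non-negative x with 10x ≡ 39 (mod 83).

62

10⁻¹ ≡ 25 (mod 83) because 10·25 = 250 = 3·83 + 1.
So x ≡ 25·39 = 975 ≡ 62 (mod 83).
Check: 10·62 = 620 = 7·83 + 39.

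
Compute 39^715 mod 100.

99

Square-and-reduce mod 100: 39^1≡39, 39^2≡21, 39^4≡41, 39^8≡81, 39^16≡61, 39^32≡21, 39^64≡41, 39^128≡81, 39^256≡61, 39^512≡21.
715 = 1 + 2 + 8 + 64 + 128 + 512, so 39^715 ≡ 39·21·81·41·81·21 ≡ 99 (mod 100).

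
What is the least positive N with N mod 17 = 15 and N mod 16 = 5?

117

x ≡ 5 (mod 16) gives x ∈ {5, 21, 37, 53, 69, 85, 101, 117}.
The first of these with x mod 17 = 15 is 117.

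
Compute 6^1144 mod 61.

Successive squares of 6 mod 61: 6^1≡6, 6^2≡36, 6^4≡15, 6^8≡42, 6^16≡56, 6^32≡25, 6^64≡15, 6^128≡42, 6^256≡56, 6^512≡25, 6^1024≡15.
Since 1144 = 8 + 16 + 32 + 64 + 1024 in binary, 6^1144 ≡ 42·56·25·15·15 ≡ 15 (mod 61).

15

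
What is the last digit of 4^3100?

The units digit of 4^n cycles with period 2: 4, 6, …
3100 leaves remainder 0 on division by 2, so 4^3100 ends in 6.

6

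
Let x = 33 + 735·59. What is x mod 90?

18

735·59 = 43365.
43365 = 481·90 + 75, so 43365 mod 90 = 75.
(33 + 75) mod 90 = 18.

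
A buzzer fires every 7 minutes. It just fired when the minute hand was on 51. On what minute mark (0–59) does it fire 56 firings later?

56·7 = 392.
392 = 6·60 + 32, so 392 mod 60 = 32.
(51 + 32) mod 60 = 23.

23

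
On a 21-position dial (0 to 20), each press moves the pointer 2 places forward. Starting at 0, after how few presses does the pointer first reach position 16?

8

2⁻¹ ≡ 11 (mod 21) because 2·11 = 22 = 1·21 + 1.
So x ≡ 11·16 = 176 ≡ 8 (mod 21).
Check: 2·8 = 16 = 0·21 + 16.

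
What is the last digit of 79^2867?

Powers of 9 mod 10 repeat with period 2: 9, 1.
2867 leaves remainder 1 on division by 2, so 79^2867 ends in 9.

9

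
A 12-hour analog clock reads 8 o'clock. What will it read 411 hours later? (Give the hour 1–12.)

411 = 34·12 + 3, so 411 mod 12 = 3.
8 + 3 → 11 on a 12-hour dial.

11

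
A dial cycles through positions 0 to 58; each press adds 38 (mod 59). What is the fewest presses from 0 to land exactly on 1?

59 = 1·38 + 21
38 = 1·21 + 17
21 = 1·17 + 4
17 = 4·4 + 1
4 = 4·1 + 0
Back-substituting gives 38·14 ≡ 1 (mod 59).

14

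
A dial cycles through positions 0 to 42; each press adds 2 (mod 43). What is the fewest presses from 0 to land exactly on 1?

22

43 = 21·2 + 1
2 = 2·1 + 0
Back-substituting gives 2·22 ≡ 1 (mod 43).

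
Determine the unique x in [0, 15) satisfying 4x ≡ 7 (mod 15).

4⁻¹ ≡ 4 (mod 15) because 4·4 = 16 = 1·15 + 1.
Multiplying both sides by 4: x ≡ 4·7 = 28 ≡ 13 (mod 15).
Check: 4·13 = 52 = 3·15 + 7.

13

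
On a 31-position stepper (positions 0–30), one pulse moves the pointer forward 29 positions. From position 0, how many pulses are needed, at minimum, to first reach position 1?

15

29·15 = 435 = 14·31 + 1, so 29⁻¹ ≡ 15 (mod 31).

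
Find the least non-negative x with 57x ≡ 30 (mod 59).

44

The inverse of 57 mod 59 is 29 (since 57·29 = 1653 ≡ 1).
So x ≡ 29·30 = 870 ≡ 44 (mod 59).
Check: 57·44 = 2508 = 42·59 + 30.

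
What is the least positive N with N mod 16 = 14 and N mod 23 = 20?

158

x ≡ 14 (mod 16) gives x ∈ {14, 30, 46, 62, 78, 94, 110, 126, …}.
The first of these with x mod 23 = 20 is 158.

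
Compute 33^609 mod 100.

By repeated squaring mod 100: 33^1≡33, 33^2≡89, 33^4≡21, 33^8≡41, 33^16≡81, 33^32≡61, 33^64≡21, 33^128≡41, 33^256≡81, 33^512≡61.
Since 609 = 1 + 32 + 64 + 512 in binary, 33^609 ≡ 33·61·21·61 ≡ 53 (mod 100).

53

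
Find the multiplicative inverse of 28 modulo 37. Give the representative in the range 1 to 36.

4

28·4 = 112 = 3·37 + 1, so 28⁻¹ ≡ 4 (mod 37).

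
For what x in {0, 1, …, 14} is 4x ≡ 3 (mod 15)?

The inverse of 4 mod 15 is 4 (since 4·4 = 16 ≡ 1).
So x ≡ 4·3 = 12 ≡ 12 (mod 15).
Check: 4·12 = 48 = 3·15 + 3.

12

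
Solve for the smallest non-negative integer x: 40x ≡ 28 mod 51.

16

40⁻¹ ≡ 37 (mod 51) because 40·37 = 1480 = 29·51 + 1.
Multiplying both sides by 37: x ≡ 37·28 = 1036 ≡ 16 (mod 51).
Check: 40·16 = 640 = 12·51 + 28.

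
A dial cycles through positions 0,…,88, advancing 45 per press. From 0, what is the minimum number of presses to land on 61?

The inverse of 45 mod 89 is 2 (since 45·2 = 90 ≡ 1).
So x ≡ 2·61 = 122 ≡ 33 (mod 89).
Check: 45·33 = 1485 = 16·89 + 61.

33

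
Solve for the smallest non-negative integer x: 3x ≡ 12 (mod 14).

The inverse of 3 mod 14 is 5 (since 3·5 = 15 ≡ 1).
So x ≡ 5·12 = 60 ≡ 4 (mod 14).
Check: 3·4 = 12 = 0·14 + 12.

4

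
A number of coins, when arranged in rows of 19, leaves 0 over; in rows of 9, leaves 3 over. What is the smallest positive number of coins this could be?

57

x ≡ 3 (mod 9) gives x ∈ {3, 12, 21, 30, 39, 48, 57}.
The first of these with x mod 19 = 0 is 57.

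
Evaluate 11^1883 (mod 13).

6

Square-and-reduce mod 13: 11^1≡11, 11^2≡4, 11^4≡3, 11^8≡9, 11^16≡3, 11^32≡9, 11^64≡3, 11^128≡9, 11^256≡3, 11^512≡9, 11^1024≡3.
1883 = 1 + 2 + 8 + 16 + 64 + 256 + 512 + 1024, so 11^1883 ≡ 11·4·9·3·3·3·9·3 ≡ 6 (mod 13).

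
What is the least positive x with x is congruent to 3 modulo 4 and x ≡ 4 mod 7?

x ≡ 3 (mod 4) gives x ∈ {3, 7, 11}.
The first of these with x mod 7 = 4 is 11.

11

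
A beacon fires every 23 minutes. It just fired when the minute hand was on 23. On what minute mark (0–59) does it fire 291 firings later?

291·23 = 6693.
Dividing 6693 by 60 gives quotient 111 and remainder 33.
(23 + 33) mod 60 = 56.

56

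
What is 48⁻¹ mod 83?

64

83 = 1·48 + 35
48 = 1·35 + 13
35 = 2·13 + 9
13 = 1·9 + 4
9 = 2·4 + 1
4 = 4·1 + 0
Back-substituting gives 48·64 ≡ 1 (mod 83).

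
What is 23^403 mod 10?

The units digit of 23^n cycles with period 4: 3, 9, 7, 1, …
403 leaves remainder 3 on division by 4, so 23^403 ends in 7.

7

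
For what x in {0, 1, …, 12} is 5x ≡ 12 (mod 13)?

5⁻¹ ≡ 8 (mod 13) because 5·8 = 40 = 3·13 + 1.
So x ≡ 8·12 = 96 ≡ 5 (mod 13).

5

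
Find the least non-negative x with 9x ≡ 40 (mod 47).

41

9⁻¹ ≡ 21 (mod 47) because 9·21 = 189 = 4·47 + 1.
So x ≡ 21·40 = 840 ≡ 41 (mod 47).
Check: 9·41 = 369 = 7·47 + 40.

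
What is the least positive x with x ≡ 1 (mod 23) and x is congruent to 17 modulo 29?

x ≡ 1 (mod 23) gives x ∈ {1, 24, 47, 70, 93, 116, 139, 162}.
The first of these with x mod 29 = 17 is 162.

162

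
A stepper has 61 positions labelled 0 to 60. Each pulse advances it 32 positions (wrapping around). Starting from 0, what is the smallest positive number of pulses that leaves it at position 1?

32·21 = 672 = 11·61 + 1, so 32⁻¹ ≡ 21 (mod 61).

21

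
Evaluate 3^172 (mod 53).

By repeated squaring mod 53: 3^1≡3, 3^2≡9, 3^4≡28, 3^8≡42, 3^16≡15, 3^32≡13, 3^64≡10, 3^128≡47.
172 = 4 + 8 + 32 + 128, so 3^172 ≡ 28·42·13·47 ≡ 15 (mod 53).

15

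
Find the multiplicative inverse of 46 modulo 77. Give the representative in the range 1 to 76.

72

77 = 1·46 + 31
46 = 1·31 + 15
31 = 2·15 + 1
15 = 15·1 + 0
Back-substituting gives 46·72 ≡ 1 (mod 77).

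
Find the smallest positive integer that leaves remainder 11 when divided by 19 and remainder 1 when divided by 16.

x ≡ 1 (mod 16) gives x ∈ {1, 17, 33, 49}.
The first of these with x mod 19 = 11 is 49.

49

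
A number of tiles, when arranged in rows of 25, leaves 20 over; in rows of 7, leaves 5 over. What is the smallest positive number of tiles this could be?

Since 7·18 ≡ 1 (mod 25), take x = 5 + 7·((20−5)·18 mod 25) = 5 + 7·20 = 145.
Check: 145 mod 25 = 20, 145 mod 7 = 5.

145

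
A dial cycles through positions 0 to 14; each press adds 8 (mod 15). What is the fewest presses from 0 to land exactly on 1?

8·2 = 16 = 1·15 + 1, so 8⁻¹ ≡ 2 (mod 15).

2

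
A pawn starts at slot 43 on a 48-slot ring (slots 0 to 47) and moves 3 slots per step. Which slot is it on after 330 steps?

25

330·3 = 990.
990 mod 48 = 30 (since 20·48 = 960).
(43 + 30) mod 48 = 25.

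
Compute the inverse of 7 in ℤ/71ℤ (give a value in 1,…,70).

61

71 = 10·7 + 1
7 = 7·1 + 0
Back-substituting gives 7·61 ≡ 1 (mod 71).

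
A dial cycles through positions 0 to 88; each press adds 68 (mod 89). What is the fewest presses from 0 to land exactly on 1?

68·72 = 4896 = 55·89 + 1, so 68⁻¹ ≡ 72 (mod 89).

72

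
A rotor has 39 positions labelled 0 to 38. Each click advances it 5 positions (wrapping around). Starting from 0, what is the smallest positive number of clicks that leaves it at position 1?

8

5·8 = 40 = 1·39 + 1, so 5⁻¹ ≡ 8 (mod 39).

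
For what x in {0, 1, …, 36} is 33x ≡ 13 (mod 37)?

33⁻¹ ≡ 9 (mod 37) because 33·9 = 297 = 8·37 + 1.
So x ≡ 9·13 = 117 ≡ 6 (mod 37).

6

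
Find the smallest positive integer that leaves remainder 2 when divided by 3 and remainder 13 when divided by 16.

x ≡ 2 (mod 3) gives x ∈ {2, 5, 8, 11, 14, 17, 20, 23, …}.
The first of these with x mod 16 = 13 is 29.

29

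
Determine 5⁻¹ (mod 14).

3

14 = 2·5 + 4
5 = 1·4 + 1
4 = 4·1 + 0
Back-substituting gives 5·3 ≡ 1 (mod 14).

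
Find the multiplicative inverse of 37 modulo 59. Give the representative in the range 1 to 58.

8

59 = 1·37 + 22
37 = 1·22 + 15
22 = 1·15 + 7
15 = 2·7 + 1
7 = 7·1 + 0
Back-substituting gives 37·8 ≡ 1 (mod 59).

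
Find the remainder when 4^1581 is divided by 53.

Square-and-reduce mod 53: 4^1≡4, 4^2≡16, 4^4≡44, 4^8≡28, 4^16≡42, 4^32≡15, 4^64≡13, 4^128≡10, 4^256≡47, 4^512≡36, 4^1024≡24.
1581 = 1 + 4 + 8 + 32 + 512 + 1024, so 4^1581 ≡ 4·44·28·15·36·24 ≡ 25 (mod 53).

25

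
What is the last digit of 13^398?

The units digit of 13^n cycles with period 4: 3, 9, 7, 1, …
398 leaves remainder 2 on division by 4, so 13^398 ends in 9.

9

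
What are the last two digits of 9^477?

By repeated squaring mod 100: 9^1≡9, 9^2≡81, 9^4≡61, 9^8≡21, 9^16≡41, 9^32≡81, 9^64≡61, 9^128≡21, 9^256≡41.
477 = 1 + 4 + 8 + 16 + 64 + 128 + 256, so 9^477 ≡ 9·61·21·41·61·21·41 ≡ 69 (mod 100).

69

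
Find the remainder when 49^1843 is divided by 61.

By repeated squaring mod 61: 49^1≡49, 49^2≡22, 49^4≡57, 49^8≡16, 49^16≡12, 49^32≡22, 49^64≡57, 49^128≡16, 49^256≡12, 49^512≡22, 49^1024≡57.
Since 1843 = 1 + 2 + 16 + 32 + 256 + 512 + 1024 in binary, 49^1843 ≡ 49·22·12·22·12·22·57 ≡ 36 (mod 61).

36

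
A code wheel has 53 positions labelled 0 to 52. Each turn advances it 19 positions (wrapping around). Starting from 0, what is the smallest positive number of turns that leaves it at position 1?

14

53 = 2·19 + 15
19 = 1·15 + 4
15 = 3·4 + 3
4 = 1·3 + 1
3 = 3·1 + 0
Back-substituting gives 19·14 ≡ 1 (mod 53).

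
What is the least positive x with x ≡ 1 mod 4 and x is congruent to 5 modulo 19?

x ≡ 1 (mod 4) gives x ∈ {1, 5}.
The first of these with x mod 19 = 5 is 5.

5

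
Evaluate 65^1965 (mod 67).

Square-and-reduce mod 67: 65^1≡65, 65^2≡4, 65^4≡16, 65^8≡55, 65^16≡10, 65^32≡33, 65^64≡17, 65^128≡21, 65^256≡39, 65^512≡47, 65^1024≡65.
Since 1965 = 1 + 4 + 8 + 32 + 128 + 256 + 512 + 1024 in binary, 65^1965 ≡ 65·16·55·33·21·39·47·65 ≡ 40 (mod 67).

40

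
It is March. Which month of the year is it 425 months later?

425 = 35·12 + 5, so 425 mod 12 = 5.
March + 5 months → August.

August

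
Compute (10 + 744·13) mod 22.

2

744·13 = 9672.
9672 = 439·22 + 14, so 9672 mod 22 = 14.
(10 + 14) mod 22 = 2.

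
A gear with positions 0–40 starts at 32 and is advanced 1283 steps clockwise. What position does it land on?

1283 mod 41 = 12 (since 31·41 = 1271).
(32 + 12) mod 41 = 3.

3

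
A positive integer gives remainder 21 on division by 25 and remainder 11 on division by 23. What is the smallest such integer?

x ≡ 11 (mod 23) gives x ∈ {11, 34, 57, 80, 103, 126, 149, 172, …}.
The first of these with x mod 25 = 21 is 471.

471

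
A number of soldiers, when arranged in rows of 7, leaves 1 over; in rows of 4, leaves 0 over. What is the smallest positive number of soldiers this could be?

x ≡ 0 (mod 4) gives x ∈ {0, 4, 8}.
The first of these with x mod 7 = 1 is 8.

8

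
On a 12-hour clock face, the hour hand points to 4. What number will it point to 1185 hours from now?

1

1185 = 98·12 + 9, so 1185 mod 12 = 9.
4 + 9 → 1 on a 12-hour dial.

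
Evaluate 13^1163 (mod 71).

Successive squares of 13 mod 71: 13^1≡13, 13^2≡27, 13^4≡19, 13^8≡6, 13^16≡36, 13^32≡18, 13^64≡40, 13^128≡38, 13^256≡24, 13^512≡8, 13^1024≡64.
1163 = 1 + 2 + 8 + 128 + 1024, so 13^1163 ≡ 13·27·6·38·64 ≡ 65 (mod 71).

65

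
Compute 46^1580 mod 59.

Successive squares of 46 mod 59: 46^1≡46, 46^2≡51, 46^4≡5, 46^8≡25, 46^16≡35, 46^32≡45, 46^64≡19, 46^128≡7, 46^256≡49, 46^512≡41, 46^1024≡29.
1580 = 4 + 8 + 32 + 512 + 1024, so 46^1580 ≡ 5·25·45·41·29 ≡ 3 (mod 59).

3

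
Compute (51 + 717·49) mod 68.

28

717·49 = 35133.
35133 − 516·68 = 45, so 35133 ≡ 45 (mod 68).
(51 + 45) mod 68 = 28.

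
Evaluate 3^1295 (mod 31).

Square-and-reduce mod 31: 3^1≡3, 3^2≡9, 3^4≡19, 3^8≡20, 3^16≡28, 3^32≡9, 3^64≡19, 3^128≡20, 3^256≡28, 3^512≡9, 3^1024≡19.
1295 = 1 + 2 + 4 + 8 + 256 + 1024, so 3^1295 ≡ 3·9·19·20·28·19 ≡ 26 (mod 31).

26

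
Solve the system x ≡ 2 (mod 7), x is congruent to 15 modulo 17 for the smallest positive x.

100

Since 17·5 ≡ 1 (mod 7), take x = 15 + 17·((2−15)·5 mod 7) = 15 + 17·5 = 100.
Check: 100 mod 7 = 2, 100 mod 17 = 15.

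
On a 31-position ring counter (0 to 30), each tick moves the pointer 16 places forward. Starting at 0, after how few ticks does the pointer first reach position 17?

16⁻¹ ≡ 2 (mod 31) because 16·2 = 32 = 1·31 + 1.
So x ≡ 2·17 = 34 ≡ 3 (mod 31).

3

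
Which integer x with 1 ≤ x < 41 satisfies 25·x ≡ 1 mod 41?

23

25·23 = 575 = 14·41 + 1, so 25⁻¹ ≡ 23 (mod 41).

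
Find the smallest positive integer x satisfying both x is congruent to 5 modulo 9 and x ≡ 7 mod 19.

140

x ≡ 5 (mod 9) gives x ∈ {5, 14, 23, 32, 41, 50, 59, 68, …}.
The first of these with x mod 19 = 7 is 140.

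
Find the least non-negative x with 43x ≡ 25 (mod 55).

43⁻¹ ≡ 32 (mod 55) because 43·32 = 1376 = 25·55 + 1.
Multiplying both sides by 32: x ≡ 32·25 = 800 ≡ 30 (mod 55).

30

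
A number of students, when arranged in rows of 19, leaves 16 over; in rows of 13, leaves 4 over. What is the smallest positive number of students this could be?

Since 13·3 ≡ 1 (mod 19), take x = 4 + 13·((16−4)·3 mod 19) = 4 + 13·17 = 225.
Check: 225 mod 19 = 16, 225 mod 13 = 4.

225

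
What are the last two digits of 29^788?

61

Square-and-reduce mod 100: 29^1≡29, 29^2≡41, 29^4≡81, 29^8≡61, 29^16≡21, 29^32≡41, 29^64≡81, 29^128≡61, 29^256≡21, 29^512≡41.
Since 788 = 4 + 16 + 256 + 512 in binary, 29^788 ≡ 81·21·21·41 ≡ 61 (mod 100).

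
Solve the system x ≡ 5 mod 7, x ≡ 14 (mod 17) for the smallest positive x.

82

Since 17·5 ≡ 1 (mod 7), take x = 14 + 17·((5−14)·5 mod 7) = 14 + 17·4 = 82.
Check: 82 mod 7 = 5, 82 mod 17 = 14.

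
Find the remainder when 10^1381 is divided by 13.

10

Square-and-reduce mod 13: 10^1≡10, 10^2≡9, 10^4≡3, 10^8≡9, 10^16≡3, 10^32≡9, 10^64≡3, 10^128≡9, 10^256≡3, 10^512≡9, 10^1024≡3.
1381 = 1 + 4 + 32 + 64 + 256 + 1024, so 10^1381 ≡ 10·3·9·3·3·3 ≡ 10 (mod 13).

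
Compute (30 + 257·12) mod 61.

257·12 = 3084.
3084 mod 61 = 34 (since 50·61 = 3050).
(30 + 34) mod 61 = 3.

3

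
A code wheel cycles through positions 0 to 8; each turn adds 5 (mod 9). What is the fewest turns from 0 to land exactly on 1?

5·2 = 10 = 1·9 + 1, so 5⁻¹ ≡ 2 (mod 9).

2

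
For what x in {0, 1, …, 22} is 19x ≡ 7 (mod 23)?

4

The inverse of 19 mod 23 is 17 (since 19·17 = 323 ≡ 1).
Multiplying both sides by 17: x ≡ 17·7 = 119 ≡ 4 (mod 23).
Check: 19·4 = 76 = 3·23 + 7.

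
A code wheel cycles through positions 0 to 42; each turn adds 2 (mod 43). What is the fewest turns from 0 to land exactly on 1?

2·22 = 44 = 1·43 + 1, so 2⁻¹ ≡ 22 (mod 43).

22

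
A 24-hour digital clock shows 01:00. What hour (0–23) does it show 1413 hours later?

22

1413 = 58·24 + 21, so 1413 mod 24 = 21.
(1 + 21) mod 24 = 22.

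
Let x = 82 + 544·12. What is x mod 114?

544·12 = 6528.
Dividing 6528 by 114 gives quotient 57 and remainder 30.
(82 + 30) mod 114 = 112.

112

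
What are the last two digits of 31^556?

Successive squares of 31 mod 100: 31^1≡31, 31^2≡61, 31^4≡21, 31^8≡41, 31^16≡81, 31^32≡61, 31^64≡21, 31^128≡41, 31^256≡81, 31^512≡61.
Since 556 = 4 + 8 + 32 + 512 in binary, 31^556 ≡ 21·41·61·61 ≡ 81 (mod 100).

81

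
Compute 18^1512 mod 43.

Square-and-reduce mod 43: 18^1≡18, 18^2≡23, 18^4≡13, 18^8≡40, 18^16≡9, 18^32≡38, 18^64≡25, 18^128≡23, 18^256≡13, 18^512≡40, 18^1024≡9.
Since 1512 = 8 + 32 + 64 + 128 + 256 + 1024 in binary, 18^1512 ≡ 40·38·25·23·13·9 ≡ 1 (mod 43).

1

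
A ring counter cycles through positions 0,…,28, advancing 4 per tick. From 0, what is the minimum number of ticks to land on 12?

3

4⁻¹ ≡ 22 (mod 29) because 4·22 = 88 = 3·29 + 1.
So x ≡ 22·12 = 264 ≡ 3 (mod 29).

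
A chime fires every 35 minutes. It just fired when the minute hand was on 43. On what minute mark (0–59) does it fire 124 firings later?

124·35 = 4340.
Dividing 4340 by 60 gives quotient 72 and remainder 20.
(43 + 20) mod 60 = 3.

3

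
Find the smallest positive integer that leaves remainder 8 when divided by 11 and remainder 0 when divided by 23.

x ≡ 8 (mod 11) gives x ∈ {8, 19, 30, 41, 52, 63, 74, 85, …}.
The first of these with x mod 23 = 0 is 184.

184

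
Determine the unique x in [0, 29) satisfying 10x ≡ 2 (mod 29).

10⁻¹ ≡ 3 (mod 29) because 10·3 = 30 = 1·29 + 1.
So x ≡ 3·2 = 6 ≡ 6 (mod 29).

6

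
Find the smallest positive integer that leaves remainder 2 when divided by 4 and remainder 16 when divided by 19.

x ≡ 2 (mod 4) gives x ∈ {2, 6, 10, 14, 18, 22, 26, 30, …}.
The first of these with x mod 19 = 16 is 54.

54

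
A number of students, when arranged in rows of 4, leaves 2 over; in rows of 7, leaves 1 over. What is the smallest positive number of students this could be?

Since 7·3 ≡ 1 (mod 4), take x = 1 + 7·((2−1)·3 mod 4) = 1 + 7·3 = 22.
Check: 22 mod 4 = 2, 22 mod 7 = 1.

22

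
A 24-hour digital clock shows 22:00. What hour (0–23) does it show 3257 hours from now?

15

3257 = 135·24 + 17, so 3257 mod 24 = 17.
(22 + 17) mod 24 = 15.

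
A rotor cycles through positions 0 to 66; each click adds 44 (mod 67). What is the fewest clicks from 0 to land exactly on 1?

67 = 1·44 + 23
44 = 1·23 + 21
23 = 1·21 + 2
21 = 10·2 + 1
2 = 2·1 + 0
Back-substituting gives 44·32 ≡ 1 (mod 67).

32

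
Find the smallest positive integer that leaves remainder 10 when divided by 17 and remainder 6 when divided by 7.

x ≡ 6 (mod 7) gives x ∈ {6, 13, 20, 27}.
The first of these with x mod 17 = 10 is 27.

27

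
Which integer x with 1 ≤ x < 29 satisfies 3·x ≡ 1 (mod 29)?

10

29 = 9·3 + 2
3 = 1·2 + 1
2 = 2·1 + 0
Back-substituting gives 3·10 ≡ 1 (mod 29).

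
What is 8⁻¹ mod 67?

8·42 = 336 = 5·67 + 1, so 8⁻¹ ≡ 42 (mod 67).

42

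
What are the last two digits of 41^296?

41

Successive squares of 41 mod 100: 41^1≡41, 41^2≡81, 41^4≡61, 41^8≡21, 41^16≡41, 41^32≡81, 41^64≡61, 41^128≡21, 41^256≡41.
296 = 8 + 32 + 256, so 41^296 ≡ 21·81·41 ≡ 41 (mod 100).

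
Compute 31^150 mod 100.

1

By repeated squaring mod 100: 31^1≡31, 31^2≡61, 31^4≡21, 31^8≡41, 31^16≡81, 31^32≡61, 31^64≡21, 31^128≡41.
150 = 2 + 4 + 16 + 128, so 31^150 ≡ 61·21·81·41 ≡ 1 (mod 100).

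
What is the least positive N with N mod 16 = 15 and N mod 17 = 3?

x ≡ 15 (mod 16) gives x ∈ {15, 31, 47, 63, 79, 95, 111, 127, …}.
The first of these with x mod 17 = 3 is 207.

207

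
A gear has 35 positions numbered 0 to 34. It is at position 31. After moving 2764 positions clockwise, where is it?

2764 = 78·35 + 34, so 2764 mod 35 = 34.
(31 + 34) mod 35 = 30.

30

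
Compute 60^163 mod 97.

5

Square-and-reduce mod 97: 60^1≡60, 60^2≡11, 60^4≡24, 60^8≡91, 60^16≡36, 60^32≡35, 60^64≡61, 60^128≡35.
Since 163 = 1 + 2 + 32 + 128 in binary, 60^163 ≡ 60·11·35·35 ≡ 5 (mod 97).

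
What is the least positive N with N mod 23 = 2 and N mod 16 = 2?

2

x ≡ 2 (mod 16) gives x ∈ {2}.
The first of these with x mod 23 = 2 is 2.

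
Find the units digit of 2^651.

8

Last digits of 2^n: 2, 4, 8, 6 (period 4).
651 mod 4 = 3, so the last digit matches 2^3 = 8.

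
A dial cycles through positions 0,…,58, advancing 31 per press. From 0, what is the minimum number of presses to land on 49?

13

31⁻¹ ≡ 40 (mod 59) because 31·40 = 1240 = 21·59 + 1.
So x ≡ 40·49 = 1960 ≡ 13 (mod 59).
Check: 31·13 = 403 = 6·59 + 49.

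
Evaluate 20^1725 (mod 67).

Successive squares of 20 mod 67: 20^1≡20, 20^2≡65, 20^4≡4, 20^8≡16, 20^16≡55, 20^32≡10, 20^64≡33, 20^128≡17, 20^256≡21, 20^512≡39, 20^1024≡47.
1725 = 1 + 4 + 8 + 16 + 32 + 128 + 512 + 1024, so 20^1725 ≡ 20·4·16·55·10·17·39·47 ≡ 52 (mod 67).

52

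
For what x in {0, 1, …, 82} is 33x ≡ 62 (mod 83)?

22

33⁻¹ ≡ 78 (mod 83) because 33·78 = 2574 = 31·83 + 1.
So x ≡ 78·62 = 4836 ≡ 22 (mod 83).
Check: 33·22 = 726 = 8·83 + 62.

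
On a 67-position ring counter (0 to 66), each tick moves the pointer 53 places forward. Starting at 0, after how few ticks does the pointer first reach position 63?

The inverse of 53 mod 67 is 43 (since 53·43 = 2279 ≡ 1).
Multiplying both sides by 43: x ≡ 43·63 = 2709 ≡ 29 (mod 67).

29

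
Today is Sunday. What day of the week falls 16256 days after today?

Dividing 16256 by 7 gives quotient 2322 and remainder 2.
Sunday + 2 days → Tuesday.

Tuesday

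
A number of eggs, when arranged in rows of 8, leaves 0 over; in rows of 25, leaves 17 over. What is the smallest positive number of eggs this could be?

192

Since 25·1 ≡ 1 (mod 8), take x = 17 + 25·((0−17)·1 mod 8) = 17 + 25·7 = 192.
Check: 192 mod 8 = 0, 192 mod 25 = 17.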